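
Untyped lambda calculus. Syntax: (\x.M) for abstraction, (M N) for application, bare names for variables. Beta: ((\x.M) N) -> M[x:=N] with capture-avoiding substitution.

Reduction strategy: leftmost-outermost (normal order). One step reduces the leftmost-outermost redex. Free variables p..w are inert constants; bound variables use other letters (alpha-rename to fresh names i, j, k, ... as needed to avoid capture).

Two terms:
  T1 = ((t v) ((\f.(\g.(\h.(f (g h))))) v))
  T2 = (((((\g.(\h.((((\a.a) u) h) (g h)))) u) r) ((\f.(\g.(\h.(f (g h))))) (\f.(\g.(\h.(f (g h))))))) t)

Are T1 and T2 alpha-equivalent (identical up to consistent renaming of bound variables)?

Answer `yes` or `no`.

Answer: no

Derivation:
Term 1: ((t v) ((\f.(\g.(\h.(f (g h))))) v))
Term 2: (((((\g.(\h.((((\a.a) u) h) (g h)))) u) r) ((\f.(\g.(\h.(f (g h))))) (\f.(\g.(\h.(f (g h))))))) t)
Alpha-equivalence: compare structure up to binder renaming.
Result: False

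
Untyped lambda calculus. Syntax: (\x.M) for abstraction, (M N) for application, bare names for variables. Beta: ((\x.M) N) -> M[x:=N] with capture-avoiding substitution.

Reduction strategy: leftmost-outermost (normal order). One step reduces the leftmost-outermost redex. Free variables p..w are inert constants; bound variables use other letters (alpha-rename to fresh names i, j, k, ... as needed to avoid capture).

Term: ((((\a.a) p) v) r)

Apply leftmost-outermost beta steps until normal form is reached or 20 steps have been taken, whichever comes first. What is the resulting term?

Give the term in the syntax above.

Step 0: ((((\a.a) p) v) r)
Step 1: ((p v) r)

Answer: ((p v) r)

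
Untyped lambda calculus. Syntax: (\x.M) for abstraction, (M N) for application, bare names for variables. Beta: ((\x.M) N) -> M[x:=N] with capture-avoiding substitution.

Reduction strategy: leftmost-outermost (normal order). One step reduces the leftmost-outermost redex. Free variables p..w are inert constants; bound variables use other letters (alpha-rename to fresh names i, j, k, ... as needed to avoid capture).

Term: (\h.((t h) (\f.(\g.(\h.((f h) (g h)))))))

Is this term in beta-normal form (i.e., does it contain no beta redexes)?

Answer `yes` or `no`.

Answer: yes

Derivation:
Term: (\h.((t h) (\f.(\g.(\h.((f h) (g h)))))))
No beta redexes found.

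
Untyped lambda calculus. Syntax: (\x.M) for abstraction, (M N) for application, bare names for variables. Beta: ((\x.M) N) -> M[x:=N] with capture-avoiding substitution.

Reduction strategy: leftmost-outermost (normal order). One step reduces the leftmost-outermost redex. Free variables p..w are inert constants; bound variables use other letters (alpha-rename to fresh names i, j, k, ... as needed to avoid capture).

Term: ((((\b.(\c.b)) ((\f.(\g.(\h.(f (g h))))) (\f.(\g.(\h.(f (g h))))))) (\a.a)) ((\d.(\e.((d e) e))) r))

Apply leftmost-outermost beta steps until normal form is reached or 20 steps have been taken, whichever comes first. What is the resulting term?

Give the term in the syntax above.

Step 0: ((((\b.(\c.b)) ((\f.(\g.(\h.(f (g h))))) (\f.(\g.(\h.(f (g h))))))) (\a.a)) ((\d.(\e.((d e) e))) r))
Step 1: (((\c.((\f.(\g.(\h.(f (g h))))) (\f.(\g.(\h.(f (g h))))))) (\a.a)) ((\d.(\e.((d e) e))) r))
Step 2: (((\f.(\g.(\h.(f (g h))))) (\f.(\g.(\h.(f (g h)))))) ((\d.(\e.((d e) e))) r))
Step 3: ((\g.(\h.((\f.(\g.(\h.(f (g h))))) (g h)))) ((\d.(\e.((d e) e))) r))
Step 4: (\h.((\f.(\g.(\h.(f (g h))))) (((\d.(\e.((d e) e))) r) h)))
Step 5: (\h.(\g.(\i.((((\d.(\e.((d e) e))) r) h) (g i)))))
Step 6: (\h.(\g.(\i.(((\e.((r e) e)) h) (g i)))))
Step 7: (\h.(\g.(\i.(((r h) h) (g i)))))

Answer: (\h.(\g.(\i.(((r h) h) (g i)))))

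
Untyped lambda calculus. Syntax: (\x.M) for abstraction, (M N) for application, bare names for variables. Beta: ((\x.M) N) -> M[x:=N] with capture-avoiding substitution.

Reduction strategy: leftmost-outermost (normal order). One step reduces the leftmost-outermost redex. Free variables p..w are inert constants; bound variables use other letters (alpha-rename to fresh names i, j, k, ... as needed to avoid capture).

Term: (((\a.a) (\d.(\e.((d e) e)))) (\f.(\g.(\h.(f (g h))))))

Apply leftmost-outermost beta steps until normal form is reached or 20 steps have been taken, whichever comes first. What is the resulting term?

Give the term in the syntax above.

Step 0: (((\a.a) (\d.(\e.((d e) e)))) (\f.(\g.(\h.(f (g h))))))
Step 1: ((\d.(\e.((d e) e))) (\f.(\g.(\h.(f (g h))))))
Step 2: (\e.(((\f.(\g.(\h.(f (g h))))) e) e))
Step 3: (\e.((\g.(\h.(e (g h)))) e))
Step 4: (\e.(\h.(e (e h))))

Answer: (\e.(\h.(e (e h))))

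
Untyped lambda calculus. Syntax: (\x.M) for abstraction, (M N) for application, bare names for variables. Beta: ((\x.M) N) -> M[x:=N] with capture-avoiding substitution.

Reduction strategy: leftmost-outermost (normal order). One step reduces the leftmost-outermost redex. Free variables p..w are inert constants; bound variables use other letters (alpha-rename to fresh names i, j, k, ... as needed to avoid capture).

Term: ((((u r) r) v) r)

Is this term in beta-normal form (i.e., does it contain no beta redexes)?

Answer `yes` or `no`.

Answer: yes

Derivation:
Term: ((((u r) r) v) r)
No beta redexes found.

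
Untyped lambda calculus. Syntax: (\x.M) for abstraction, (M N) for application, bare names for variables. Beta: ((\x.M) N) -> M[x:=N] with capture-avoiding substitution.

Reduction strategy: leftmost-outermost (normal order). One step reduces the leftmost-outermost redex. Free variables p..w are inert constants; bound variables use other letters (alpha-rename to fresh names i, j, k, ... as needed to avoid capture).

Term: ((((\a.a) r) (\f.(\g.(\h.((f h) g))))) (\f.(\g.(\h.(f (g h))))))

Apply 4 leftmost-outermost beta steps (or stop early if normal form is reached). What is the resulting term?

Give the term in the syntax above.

Step 0: ((((\a.a) r) (\f.(\g.(\h.((f h) g))))) (\f.(\g.(\h.(f (g h))))))
Step 1: ((r (\f.(\g.(\h.((f h) g))))) (\f.(\g.(\h.(f (g h))))))
Step 2: (normal form reached)

Answer: ((r (\f.(\g.(\h.((f h) g))))) (\f.(\g.(\h.(f (g h))))))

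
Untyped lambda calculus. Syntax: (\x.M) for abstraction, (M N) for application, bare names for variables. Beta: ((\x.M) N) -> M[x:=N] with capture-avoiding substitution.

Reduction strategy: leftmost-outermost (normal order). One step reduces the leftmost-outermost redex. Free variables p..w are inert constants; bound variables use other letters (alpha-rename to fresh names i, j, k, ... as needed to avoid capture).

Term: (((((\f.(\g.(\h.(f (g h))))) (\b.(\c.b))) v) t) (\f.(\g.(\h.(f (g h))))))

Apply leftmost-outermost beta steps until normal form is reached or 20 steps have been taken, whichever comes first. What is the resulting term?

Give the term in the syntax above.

Step 0: (((((\f.(\g.(\h.(f (g h))))) (\b.(\c.b))) v) t) (\f.(\g.(\h.(f (g h))))))
Step 1: ((((\g.(\h.((\b.(\c.b)) (g h)))) v) t) (\f.(\g.(\h.(f (g h))))))
Step 2: (((\h.((\b.(\c.b)) (v h))) t) (\f.(\g.(\h.(f (g h))))))
Step 3: (((\b.(\c.b)) (v t)) (\f.(\g.(\h.(f (g h))))))
Step 4: ((\c.(v t)) (\f.(\g.(\h.(f (g h))))))
Step 5: (v t)

Answer: (v t)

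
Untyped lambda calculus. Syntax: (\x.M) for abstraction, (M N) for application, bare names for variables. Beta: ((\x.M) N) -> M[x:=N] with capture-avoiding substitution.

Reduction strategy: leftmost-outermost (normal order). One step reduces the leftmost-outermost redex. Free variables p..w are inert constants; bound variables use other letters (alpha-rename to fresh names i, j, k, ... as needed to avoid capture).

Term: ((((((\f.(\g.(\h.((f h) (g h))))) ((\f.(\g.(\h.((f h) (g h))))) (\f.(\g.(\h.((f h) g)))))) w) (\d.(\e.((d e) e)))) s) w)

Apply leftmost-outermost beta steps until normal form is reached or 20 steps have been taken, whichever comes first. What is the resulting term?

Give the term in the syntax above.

Answer: ((((w (\d.(\e.((d e) e)))) s) (\e.(((w (\d.(\e.((d e) e)))) e) e))) w)

Derivation:
Step 0: ((((((\f.(\g.(\h.((f h) (g h))))) ((\f.(\g.(\h.((f h) (g h))))) (\f.(\g.(\h.((f h) g)))))) w) (\d.(\e.((d e) e)))) s) w)
Step 1: (((((\g.(\h.((((\f.(\g.(\h.((f h) (g h))))) (\f.(\g.(\h.((f h) g))))) h) (g h)))) w) (\d.(\e.((d e) e)))) s) w)
Step 2: ((((\h.((((\f.(\g.(\h.((f h) (g h))))) (\f.(\g.(\h.((f h) g))))) h) (w h))) (\d.(\e.((d e) e)))) s) w)
Step 3: ((((((\f.(\g.(\h.((f h) (g h))))) (\f.(\g.(\h.((f h) g))))) (\d.(\e.((d e) e)))) (w (\d.(\e.((d e) e))))) s) w)
Step 4: (((((\g.(\h.(((\f.(\g.(\h.((f h) g)))) h) (g h)))) (\d.(\e.((d e) e)))) (w (\d.(\e.((d e) e))))) s) w)
Step 5: ((((\h.(((\f.(\g.(\h.((f h) g)))) h) ((\d.(\e.((d e) e))) h))) (w (\d.(\e.((d e) e))))) s) w)
Step 6: (((((\f.(\g.(\h.((f h) g)))) (w (\d.(\e.((d e) e))))) ((\d.(\e.((d e) e))) (w (\d.(\e.((d e) e)))))) s) w)
Step 7: ((((\g.(\h.(((w (\d.(\e.((d e) e)))) h) g))) ((\d.(\e.((d e) e))) (w (\d.(\e.((d e) e)))))) s) w)
Step 8: (((\h.(((w (\d.(\e.((d e) e)))) h) ((\d.(\e.((d e) e))) (w (\d.(\e.((d e) e))))))) s) w)
Step 9: ((((w (\d.(\e.((d e) e)))) s) ((\d.(\e.((d e) e))) (w (\d.(\e.((d e) e)))))) w)
Step 10: ((((w (\d.(\e.((d e) e)))) s) (\e.(((w (\d.(\e.((d e) e)))) e) e))) w)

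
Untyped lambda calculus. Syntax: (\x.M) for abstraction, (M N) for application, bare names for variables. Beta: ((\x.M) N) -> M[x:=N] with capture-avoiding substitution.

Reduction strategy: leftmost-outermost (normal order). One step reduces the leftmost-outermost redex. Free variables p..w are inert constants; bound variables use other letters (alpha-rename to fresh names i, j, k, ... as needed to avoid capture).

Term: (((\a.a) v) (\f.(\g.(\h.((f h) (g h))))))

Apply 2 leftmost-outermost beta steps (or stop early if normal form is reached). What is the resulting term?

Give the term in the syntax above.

Answer: (v (\f.(\g.(\h.((f h) (g h))))))

Derivation:
Step 0: (((\a.a) v) (\f.(\g.(\h.((f h) (g h))))))
Step 1: (v (\f.(\g.(\h.((f h) (g h))))))
Step 2: (normal form reached)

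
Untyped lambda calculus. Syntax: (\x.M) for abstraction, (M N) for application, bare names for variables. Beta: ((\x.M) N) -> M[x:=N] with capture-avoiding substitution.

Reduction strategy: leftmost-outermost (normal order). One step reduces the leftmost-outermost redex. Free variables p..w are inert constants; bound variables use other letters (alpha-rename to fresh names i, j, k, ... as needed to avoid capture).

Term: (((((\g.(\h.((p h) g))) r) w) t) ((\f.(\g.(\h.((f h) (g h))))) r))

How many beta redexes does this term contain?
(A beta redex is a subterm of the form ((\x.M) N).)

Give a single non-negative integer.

Answer: 2

Derivation:
Term: (((((\g.(\h.((p h) g))) r) w) t) ((\f.(\g.(\h.((f h) (g h))))) r))
  Redex: ((\g.(\h.((p h) g))) r)
  Redex: ((\f.(\g.(\h.((f h) (g h))))) r)
Total redexes: 2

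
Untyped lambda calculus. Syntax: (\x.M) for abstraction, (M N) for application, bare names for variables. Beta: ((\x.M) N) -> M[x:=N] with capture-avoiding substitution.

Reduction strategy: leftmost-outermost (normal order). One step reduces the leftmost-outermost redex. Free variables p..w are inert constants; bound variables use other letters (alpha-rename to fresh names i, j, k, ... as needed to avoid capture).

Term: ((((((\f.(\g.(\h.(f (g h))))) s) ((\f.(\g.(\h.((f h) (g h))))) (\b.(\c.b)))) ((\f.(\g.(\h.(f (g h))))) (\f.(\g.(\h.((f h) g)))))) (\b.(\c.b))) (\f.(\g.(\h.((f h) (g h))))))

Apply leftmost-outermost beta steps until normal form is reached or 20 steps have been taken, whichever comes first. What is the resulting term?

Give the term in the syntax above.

Step 0: ((((((\f.(\g.(\h.(f (g h))))) s) ((\f.(\g.(\h.((f h) (g h))))) (\b.(\c.b)))) ((\f.(\g.(\h.(f (g h))))) (\f.(\g.(\h.((f h) g)))))) (\b.(\c.b))) (\f.(\g.(\h.((f h) (g h))))))
Step 1: (((((\g.(\h.(s (g h)))) ((\f.(\g.(\h.((f h) (g h))))) (\b.(\c.b)))) ((\f.(\g.(\h.(f (g h))))) (\f.(\g.(\h.((f h) g)))))) (\b.(\c.b))) (\f.(\g.(\h.((f h) (g h))))))
Step 2: ((((\h.(s (((\f.(\g.(\h.((f h) (g h))))) (\b.(\c.b))) h))) ((\f.(\g.(\h.(f (g h))))) (\f.(\g.(\h.((f h) g)))))) (\b.(\c.b))) (\f.(\g.(\h.((f h) (g h))))))
Step 3: (((s (((\f.(\g.(\h.((f h) (g h))))) (\b.(\c.b))) ((\f.(\g.(\h.(f (g h))))) (\f.(\g.(\h.((f h) g))))))) (\b.(\c.b))) (\f.(\g.(\h.((f h) (g h))))))
Step 4: (((s ((\g.(\h.(((\b.(\c.b)) h) (g h)))) ((\f.(\g.(\h.(f (g h))))) (\f.(\g.(\h.((f h) g))))))) (\b.(\c.b))) (\f.(\g.(\h.((f h) (g h))))))
Step 5: (((s (\h.(((\b.(\c.b)) h) (((\f.(\g.(\h.(f (g h))))) (\f.(\g.(\h.((f h) g))))) h)))) (\b.(\c.b))) (\f.(\g.(\h.((f h) (g h))))))
Step 6: (((s (\h.((\c.h) (((\f.(\g.(\h.(f (g h))))) (\f.(\g.(\h.((f h) g))))) h)))) (\b.(\c.b))) (\f.(\g.(\h.((f h) (g h))))))
Step 7: (((s (\h.h)) (\b.(\c.b))) (\f.(\g.(\h.((f h) (g h))))))

Answer: (((s (\h.h)) (\b.(\c.b))) (\f.(\g.(\h.((f h) (g h))))))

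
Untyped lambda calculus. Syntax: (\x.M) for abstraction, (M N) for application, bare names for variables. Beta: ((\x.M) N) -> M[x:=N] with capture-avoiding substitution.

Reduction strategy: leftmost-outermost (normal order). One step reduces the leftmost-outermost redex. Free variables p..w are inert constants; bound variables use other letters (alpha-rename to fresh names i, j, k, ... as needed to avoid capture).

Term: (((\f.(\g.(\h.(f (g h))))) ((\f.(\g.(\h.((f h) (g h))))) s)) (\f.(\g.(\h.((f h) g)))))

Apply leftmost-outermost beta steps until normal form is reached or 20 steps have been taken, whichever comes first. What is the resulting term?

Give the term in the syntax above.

Answer: (\h.(\i.((s i) (\j.((h j) i)))))

Derivation:
Step 0: (((\f.(\g.(\h.(f (g h))))) ((\f.(\g.(\h.((f h) (g h))))) s)) (\f.(\g.(\h.((f h) g)))))
Step 1: ((\g.(\h.(((\f.(\g.(\h.((f h) (g h))))) s) (g h)))) (\f.(\g.(\h.((f h) g)))))
Step 2: (\h.(((\f.(\g.(\h.((f h) (g h))))) s) ((\f.(\g.(\h.((f h) g)))) h)))
Step 3: (\h.((\g.(\h.((s h) (g h)))) ((\f.(\g.(\h.((f h) g)))) h)))
Step 4: (\h.(\i.((s i) (((\f.(\g.(\h.((f h) g)))) h) i))))
Step 5: (\h.(\i.((s i) ((\g.(\i.((h i) g))) i))))
Step 6: (\h.(\i.((s i) (\j.((h j) i)))))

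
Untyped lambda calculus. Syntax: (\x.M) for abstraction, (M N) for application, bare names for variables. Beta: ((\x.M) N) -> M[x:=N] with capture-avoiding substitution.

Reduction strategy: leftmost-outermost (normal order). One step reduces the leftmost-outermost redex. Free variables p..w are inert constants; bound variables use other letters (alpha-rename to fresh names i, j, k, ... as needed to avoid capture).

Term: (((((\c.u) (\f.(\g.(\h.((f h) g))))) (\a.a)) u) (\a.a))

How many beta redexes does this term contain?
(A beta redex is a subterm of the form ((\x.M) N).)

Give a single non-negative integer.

Term: (((((\c.u) (\f.(\g.(\h.((f h) g))))) (\a.a)) u) (\a.a))
  Redex: ((\c.u) (\f.(\g.(\h.((f h) g)))))
Total redexes: 1

Answer: 1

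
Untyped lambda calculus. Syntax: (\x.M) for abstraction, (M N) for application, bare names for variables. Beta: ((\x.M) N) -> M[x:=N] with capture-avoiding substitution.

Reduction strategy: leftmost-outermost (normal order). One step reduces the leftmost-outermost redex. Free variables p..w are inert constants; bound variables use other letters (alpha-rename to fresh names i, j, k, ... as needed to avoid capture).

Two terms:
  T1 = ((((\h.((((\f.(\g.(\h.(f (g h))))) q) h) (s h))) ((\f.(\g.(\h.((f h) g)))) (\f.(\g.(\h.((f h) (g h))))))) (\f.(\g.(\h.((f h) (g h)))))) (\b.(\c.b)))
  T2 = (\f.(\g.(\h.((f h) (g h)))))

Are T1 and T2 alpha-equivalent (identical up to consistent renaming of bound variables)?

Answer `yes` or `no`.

Term 1: ((((\h.((((\f.(\g.(\h.(f (g h))))) q) h) (s h))) ((\f.(\g.(\h.((f h) g)))) (\f.(\g.(\h.((f h) (g h))))))) (\f.(\g.(\h.((f h) (g h)))))) (\b.(\c.b)))
Term 2: (\f.(\g.(\h.((f h) (g h)))))
Alpha-equivalence: compare structure up to binder renaming.
Result: False

Answer: no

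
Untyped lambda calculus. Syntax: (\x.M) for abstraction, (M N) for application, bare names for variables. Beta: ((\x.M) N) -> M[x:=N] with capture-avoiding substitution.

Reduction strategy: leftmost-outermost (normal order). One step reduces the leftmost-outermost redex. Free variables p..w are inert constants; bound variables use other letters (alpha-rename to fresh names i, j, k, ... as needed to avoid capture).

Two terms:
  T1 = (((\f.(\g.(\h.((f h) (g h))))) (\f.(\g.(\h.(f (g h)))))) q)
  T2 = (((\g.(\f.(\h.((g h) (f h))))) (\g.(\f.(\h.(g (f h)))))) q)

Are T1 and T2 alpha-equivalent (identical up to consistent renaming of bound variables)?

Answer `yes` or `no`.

Answer: yes

Derivation:
Term 1: (((\f.(\g.(\h.((f h) (g h))))) (\f.(\g.(\h.(f (g h)))))) q)
Term 2: (((\g.(\f.(\h.((g h) (f h))))) (\g.(\f.(\h.(g (f h)))))) q)
Alpha-equivalence: compare structure up to binder renaming.
Result: True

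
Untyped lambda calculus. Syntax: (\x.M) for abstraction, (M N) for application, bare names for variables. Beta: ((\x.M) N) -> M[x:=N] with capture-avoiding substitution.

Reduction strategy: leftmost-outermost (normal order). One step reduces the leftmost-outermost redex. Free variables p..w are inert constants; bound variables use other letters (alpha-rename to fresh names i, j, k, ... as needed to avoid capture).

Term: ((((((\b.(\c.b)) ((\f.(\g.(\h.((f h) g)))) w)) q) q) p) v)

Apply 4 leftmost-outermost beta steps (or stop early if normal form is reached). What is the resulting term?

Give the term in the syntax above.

Answer: (((\h.((w h) q)) p) v)

Derivation:
Step 0: ((((((\b.(\c.b)) ((\f.(\g.(\h.((f h) g)))) w)) q) q) p) v)
Step 1: (((((\c.((\f.(\g.(\h.((f h) g)))) w)) q) q) p) v)
Step 2: (((((\f.(\g.(\h.((f h) g)))) w) q) p) v)
Step 3: ((((\g.(\h.((w h) g))) q) p) v)
Step 4: (((\h.((w h) q)) p) v)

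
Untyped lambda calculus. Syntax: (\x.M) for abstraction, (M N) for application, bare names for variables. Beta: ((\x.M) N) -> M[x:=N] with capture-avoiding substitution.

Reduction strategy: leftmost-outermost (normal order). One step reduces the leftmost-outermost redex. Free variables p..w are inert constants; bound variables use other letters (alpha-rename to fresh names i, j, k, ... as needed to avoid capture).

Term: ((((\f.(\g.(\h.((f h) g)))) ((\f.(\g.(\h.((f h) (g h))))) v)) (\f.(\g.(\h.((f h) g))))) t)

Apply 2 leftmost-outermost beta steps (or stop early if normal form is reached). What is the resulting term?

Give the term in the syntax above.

Step 0: ((((\f.(\g.(\h.((f h) g)))) ((\f.(\g.(\h.((f h) (g h))))) v)) (\f.(\g.(\h.((f h) g))))) t)
Step 1: (((\g.(\h.((((\f.(\g.(\h.((f h) (g h))))) v) h) g))) (\f.(\g.(\h.((f h) g))))) t)
Step 2: ((\h.((((\f.(\g.(\h.((f h) (g h))))) v) h) (\f.(\g.(\h.((f h) g)))))) t)

Answer: ((\h.((((\f.(\g.(\h.((f h) (g h))))) v) h) (\f.(\g.(\h.((f h) g)))))) t)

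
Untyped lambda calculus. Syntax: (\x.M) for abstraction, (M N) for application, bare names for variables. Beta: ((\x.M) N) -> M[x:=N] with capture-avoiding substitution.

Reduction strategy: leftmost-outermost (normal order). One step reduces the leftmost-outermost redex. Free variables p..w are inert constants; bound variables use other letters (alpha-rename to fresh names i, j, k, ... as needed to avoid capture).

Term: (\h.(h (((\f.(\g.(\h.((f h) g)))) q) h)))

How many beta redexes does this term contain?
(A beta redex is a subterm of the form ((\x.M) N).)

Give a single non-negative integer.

Term: (\h.(h (((\f.(\g.(\h.((f h) g)))) q) h)))
  Redex: ((\f.(\g.(\h.((f h) g)))) q)
Total redexes: 1

Answer: 1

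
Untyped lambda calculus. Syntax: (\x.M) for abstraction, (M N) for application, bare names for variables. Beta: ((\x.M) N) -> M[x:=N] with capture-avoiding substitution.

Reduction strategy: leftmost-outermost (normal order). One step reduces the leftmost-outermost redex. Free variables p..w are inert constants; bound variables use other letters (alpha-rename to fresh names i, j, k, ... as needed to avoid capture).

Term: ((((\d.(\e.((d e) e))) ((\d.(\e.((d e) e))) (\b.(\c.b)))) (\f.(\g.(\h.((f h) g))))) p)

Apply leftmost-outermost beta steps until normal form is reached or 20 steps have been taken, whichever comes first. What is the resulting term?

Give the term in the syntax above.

Step 0: ((((\d.(\e.((d e) e))) ((\d.(\e.((d e) e))) (\b.(\c.b)))) (\f.(\g.(\h.((f h) g))))) p)
Step 1: (((\e.((((\d.(\e.((d e) e))) (\b.(\c.b))) e) e)) (\f.(\g.(\h.((f h) g))))) p)
Step 2: (((((\d.(\e.((d e) e))) (\b.(\c.b))) (\f.(\g.(\h.((f h) g))))) (\f.(\g.(\h.((f h) g))))) p)
Step 3: ((((\e.(((\b.(\c.b)) e) e)) (\f.(\g.(\h.((f h) g))))) (\f.(\g.(\h.((f h) g))))) p)
Step 4: (((((\b.(\c.b)) (\f.(\g.(\h.((f h) g))))) (\f.(\g.(\h.((f h) g))))) (\f.(\g.(\h.((f h) g))))) p)
Step 5: ((((\c.(\f.(\g.(\h.((f h) g))))) (\f.(\g.(\h.((f h) g))))) (\f.(\g.(\h.((f h) g))))) p)
Step 6: (((\f.(\g.(\h.((f h) g)))) (\f.(\g.(\h.((f h) g))))) p)
Step 7: ((\g.(\h.(((\f.(\g.(\h.((f h) g)))) h) g))) p)
Step 8: (\h.(((\f.(\g.(\h.((f h) g)))) h) p))
Step 9: (\h.((\g.(\i.((h i) g))) p))
Step 10: (\h.(\i.((h i) p)))

Answer: (\h.(\i.((h i) p)))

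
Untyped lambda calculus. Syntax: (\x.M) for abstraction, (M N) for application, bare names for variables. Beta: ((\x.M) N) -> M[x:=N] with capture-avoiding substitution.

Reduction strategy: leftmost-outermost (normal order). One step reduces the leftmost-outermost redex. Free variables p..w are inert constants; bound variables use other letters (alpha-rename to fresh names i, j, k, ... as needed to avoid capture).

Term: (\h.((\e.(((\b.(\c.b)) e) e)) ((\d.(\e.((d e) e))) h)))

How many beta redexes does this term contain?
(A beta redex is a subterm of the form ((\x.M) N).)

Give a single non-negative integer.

Term: (\h.((\e.(((\b.(\c.b)) e) e)) ((\d.(\e.((d e) e))) h)))
  Redex: ((\e.(((\b.(\c.b)) e) e)) ((\d.(\e.((d e) e))) h))
  Redex: ((\b.(\c.b)) e)
  Redex: ((\d.(\e.((d e) e))) h)
Total redexes: 3

Answer: 3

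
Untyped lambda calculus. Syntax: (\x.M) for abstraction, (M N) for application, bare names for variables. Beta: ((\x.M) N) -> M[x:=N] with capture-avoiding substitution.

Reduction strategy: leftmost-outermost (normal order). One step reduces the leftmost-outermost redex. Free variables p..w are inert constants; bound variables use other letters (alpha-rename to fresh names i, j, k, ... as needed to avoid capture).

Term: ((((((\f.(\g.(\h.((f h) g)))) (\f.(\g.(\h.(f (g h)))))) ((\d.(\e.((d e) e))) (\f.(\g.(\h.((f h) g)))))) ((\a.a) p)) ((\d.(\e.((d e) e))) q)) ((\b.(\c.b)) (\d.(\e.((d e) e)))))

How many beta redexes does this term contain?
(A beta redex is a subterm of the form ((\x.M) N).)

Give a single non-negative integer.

Answer: 5

Derivation:
Term: ((((((\f.(\g.(\h.((f h) g)))) (\f.(\g.(\h.(f (g h)))))) ((\d.(\e.((d e) e))) (\f.(\g.(\h.((f h) g)))))) ((\a.a) p)) ((\d.(\e.((d e) e))) q)) ((\b.(\c.b)) (\d.(\e.((d e) e)))))
  Redex: ((\f.(\g.(\h.((f h) g)))) (\f.(\g.(\h.(f (g h))))))
  Redex: ((\d.(\e.((d e) e))) (\f.(\g.(\h.((f h) g)))))
  Redex: ((\a.a) p)
  Redex: ((\d.(\e.((d e) e))) q)
  Redex: ((\b.(\c.b)) (\d.(\e.((d e) e))))
Total redexes: 5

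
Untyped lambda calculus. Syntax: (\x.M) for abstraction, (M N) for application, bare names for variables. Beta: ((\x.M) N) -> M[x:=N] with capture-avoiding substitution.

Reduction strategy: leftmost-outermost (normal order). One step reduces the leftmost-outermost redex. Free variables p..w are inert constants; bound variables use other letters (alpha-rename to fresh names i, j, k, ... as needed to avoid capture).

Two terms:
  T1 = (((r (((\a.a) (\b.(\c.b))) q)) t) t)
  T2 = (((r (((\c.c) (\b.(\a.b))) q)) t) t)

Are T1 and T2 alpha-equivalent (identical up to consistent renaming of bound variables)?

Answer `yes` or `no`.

Answer: yes

Derivation:
Term 1: (((r (((\a.a) (\b.(\c.b))) q)) t) t)
Term 2: (((r (((\c.c) (\b.(\a.b))) q)) t) t)
Alpha-equivalence: compare structure up to binder renaming.
Result: True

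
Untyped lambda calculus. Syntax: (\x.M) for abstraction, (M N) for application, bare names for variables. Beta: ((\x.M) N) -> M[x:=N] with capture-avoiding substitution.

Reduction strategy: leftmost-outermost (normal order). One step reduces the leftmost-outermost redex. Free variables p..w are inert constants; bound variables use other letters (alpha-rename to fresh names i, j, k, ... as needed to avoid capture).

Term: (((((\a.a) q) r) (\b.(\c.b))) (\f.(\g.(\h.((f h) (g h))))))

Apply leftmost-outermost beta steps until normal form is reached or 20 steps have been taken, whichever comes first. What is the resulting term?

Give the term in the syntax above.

Answer: (((q r) (\b.(\c.b))) (\f.(\g.(\h.((f h) (g h))))))

Derivation:
Step 0: (((((\a.a) q) r) (\b.(\c.b))) (\f.(\g.(\h.((f h) (g h))))))
Step 1: (((q r) (\b.(\c.b))) (\f.(\g.(\h.((f h) (g h))))))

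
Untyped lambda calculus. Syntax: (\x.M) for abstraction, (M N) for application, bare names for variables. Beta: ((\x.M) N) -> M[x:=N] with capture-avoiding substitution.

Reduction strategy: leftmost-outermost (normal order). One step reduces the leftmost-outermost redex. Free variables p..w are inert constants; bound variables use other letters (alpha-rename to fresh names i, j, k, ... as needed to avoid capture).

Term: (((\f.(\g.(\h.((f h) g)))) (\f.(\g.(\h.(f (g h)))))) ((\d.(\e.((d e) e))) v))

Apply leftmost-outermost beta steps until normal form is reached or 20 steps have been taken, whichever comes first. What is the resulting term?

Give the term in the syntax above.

Step 0: (((\f.(\g.(\h.((f h) g)))) (\f.(\g.(\h.(f (g h)))))) ((\d.(\e.((d e) e))) v))
Step 1: ((\g.(\h.(((\f.(\g.(\h.(f (g h))))) h) g))) ((\d.(\e.((d e) e))) v))
Step 2: (\h.(((\f.(\g.(\h.(f (g h))))) h) ((\d.(\e.((d e) e))) v)))
Step 3: (\h.((\g.(\i.(h (g i)))) ((\d.(\e.((d e) e))) v)))
Step 4: (\h.(\i.(h (((\d.(\e.((d e) e))) v) i))))
Step 5: (\h.(\i.(h ((\e.((v e) e)) i))))
Step 6: (\h.(\i.(h ((v i) i))))

Answer: (\h.(\i.(h ((v i) i))))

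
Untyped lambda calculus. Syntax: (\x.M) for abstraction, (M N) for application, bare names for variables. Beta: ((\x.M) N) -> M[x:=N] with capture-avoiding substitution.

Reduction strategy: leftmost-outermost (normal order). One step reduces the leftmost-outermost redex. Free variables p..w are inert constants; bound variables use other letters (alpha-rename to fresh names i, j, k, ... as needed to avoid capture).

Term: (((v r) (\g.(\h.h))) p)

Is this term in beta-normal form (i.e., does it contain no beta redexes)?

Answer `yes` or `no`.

Answer: yes

Derivation:
Term: (((v r) (\g.(\h.h))) p)
No beta redexes found.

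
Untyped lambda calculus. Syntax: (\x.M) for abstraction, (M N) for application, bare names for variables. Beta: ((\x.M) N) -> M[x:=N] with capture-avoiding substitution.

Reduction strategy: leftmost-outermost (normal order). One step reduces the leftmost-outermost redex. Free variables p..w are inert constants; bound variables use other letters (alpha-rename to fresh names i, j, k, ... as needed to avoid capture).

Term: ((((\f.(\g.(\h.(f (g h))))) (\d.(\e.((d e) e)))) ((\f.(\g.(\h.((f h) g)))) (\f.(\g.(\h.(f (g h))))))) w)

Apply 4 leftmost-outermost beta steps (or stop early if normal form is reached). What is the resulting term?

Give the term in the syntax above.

Answer: (\e.(((((\f.(\g.(\h.((f h) g)))) (\f.(\g.(\h.(f (g h)))))) w) e) e))

Derivation:
Step 0: ((((\f.(\g.(\h.(f (g h))))) (\d.(\e.((d e) e)))) ((\f.(\g.(\h.((f h) g)))) (\f.(\g.(\h.(f (g h))))))) w)
Step 1: (((\g.(\h.((\d.(\e.((d e) e))) (g h)))) ((\f.(\g.(\h.((f h) g)))) (\f.(\g.(\h.(f (g h))))))) w)
Step 2: ((\h.((\d.(\e.((d e) e))) (((\f.(\g.(\h.((f h) g)))) (\f.(\g.(\h.(f (g h)))))) h))) w)
Step 3: ((\d.(\e.((d e) e))) (((\f.(\g.(\h.((f h) g)))) (\f.(\g.(\h.(f (g h)))))) w))
Step 4: (\e.(((((\f.(\g.(\h.((f h) g)))) (\f.(\g.(\h.(f (g h)))))) w) e) e))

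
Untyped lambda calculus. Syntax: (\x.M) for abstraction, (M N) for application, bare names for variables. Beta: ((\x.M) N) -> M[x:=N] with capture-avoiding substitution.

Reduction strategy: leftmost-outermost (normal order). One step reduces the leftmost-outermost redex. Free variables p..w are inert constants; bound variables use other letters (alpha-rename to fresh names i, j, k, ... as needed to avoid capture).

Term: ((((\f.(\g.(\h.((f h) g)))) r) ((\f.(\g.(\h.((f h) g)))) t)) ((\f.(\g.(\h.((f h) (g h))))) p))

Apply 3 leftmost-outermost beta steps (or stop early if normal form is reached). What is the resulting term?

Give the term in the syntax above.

Answer: ((r ((\f.(\g.(\h.((f h) (g h))))) p)) ((\f.(\g.(\h.((f h) g)))) t))

Derivation:
Step 0: ((((\f.(\g.(\h.((f h) g)))) r) ((\f.(\g.(\h.((f h) g)))) t)) ((\f.(\g.(\h.((f h) (g h))))) p))
Step 1: (((\g.(\h.((r h) g))) ((\f.(\g.(\h.((f h) g)))) t)) ((\f.(\g.(\h.((f h) (g h))))) p))
Step 2: ((\h.((r h) ((\f.(\g.(\h.((f h) g)))) t))) ((\f.(\g.(\h.((f h) (g h))))) p))
Step 3: ((r ((\f.(\g.(\h.((f h) (g h))))) p)) ((\f.(\g.(\h.((f h) g)))) t))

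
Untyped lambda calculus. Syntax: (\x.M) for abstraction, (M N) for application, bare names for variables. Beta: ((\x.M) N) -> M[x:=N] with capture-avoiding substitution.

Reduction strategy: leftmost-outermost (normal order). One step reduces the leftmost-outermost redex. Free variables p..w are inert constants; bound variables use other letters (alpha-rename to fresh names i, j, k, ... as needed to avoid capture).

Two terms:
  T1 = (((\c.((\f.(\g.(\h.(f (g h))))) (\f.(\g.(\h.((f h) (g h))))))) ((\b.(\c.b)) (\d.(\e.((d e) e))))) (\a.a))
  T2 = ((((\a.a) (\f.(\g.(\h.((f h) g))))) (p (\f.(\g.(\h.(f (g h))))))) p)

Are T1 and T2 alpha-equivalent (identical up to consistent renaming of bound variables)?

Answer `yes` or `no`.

Answer: no

Derivation:
Term 1: (((\c.((\f.(\g.(\h.(f (g h))))) (\f.(\g.(\h.((f h) (g h))))))) ((\b.(\c.b)) (\d.(\e.((d e) e))))) (\a.a))
Term 2: ((((\a.a) (\f.(\g.(\h.((f h) g))))) (p (\f.(\g.(\h.(f (g h))))))) p)
Alpha-equivalence: compare structure up to binder renaming.
Result: False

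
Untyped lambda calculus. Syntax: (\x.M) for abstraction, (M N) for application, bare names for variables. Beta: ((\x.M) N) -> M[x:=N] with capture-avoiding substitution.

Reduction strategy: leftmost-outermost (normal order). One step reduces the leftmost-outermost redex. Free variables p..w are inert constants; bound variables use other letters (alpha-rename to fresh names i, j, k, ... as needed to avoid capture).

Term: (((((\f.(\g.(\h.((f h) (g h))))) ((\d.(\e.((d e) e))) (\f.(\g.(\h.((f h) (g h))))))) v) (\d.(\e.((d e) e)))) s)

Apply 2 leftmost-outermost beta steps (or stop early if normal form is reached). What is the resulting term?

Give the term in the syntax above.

Answer: (((\h.((((\d.(\e.((d e) e))) (\f.(\g.(\h.((f h) (g h)))))) h) (v h))) (\d.(\e.((d e) e)))) s)

Derivation:
Step 0: (((((\f.(\g.(\h.((f h) (g h))))) ((\d.(\e.((d e) e))) (\f.(\g.(\h.((f h) (g h))))))) v) (\d.(\e.((d e) e)))) s)
Step 1: ((((\g.(\h.((((\d.(\e.((d e) e))) (\f.(\g.(\h.((f h) (g h)))))) h) (g h)))) v) (\d.(\e.((d e) e)))) s)
Step 2: (((\h.((((\d.(\e.((d e) e))) (\f.(\g.(\h.((f h) (g h)))))) h) (v h))) (\d.(\e.((d e) e)))) s)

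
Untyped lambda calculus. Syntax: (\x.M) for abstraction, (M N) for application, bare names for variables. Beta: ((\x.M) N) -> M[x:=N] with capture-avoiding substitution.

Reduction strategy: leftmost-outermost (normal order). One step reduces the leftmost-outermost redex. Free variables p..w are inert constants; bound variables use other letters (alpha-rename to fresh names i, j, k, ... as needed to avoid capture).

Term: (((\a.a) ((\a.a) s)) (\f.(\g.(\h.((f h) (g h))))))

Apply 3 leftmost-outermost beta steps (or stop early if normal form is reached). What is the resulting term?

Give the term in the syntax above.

Answer: (s (\f.(\g.(\h.((f h) (g h))))))

Derivation:
Step 0: (((\a.a) ((\a.a) s)) (\f.(\g.(\h.((f h) (g h))))))
Step 1: (((\a.a) s) (\f.(\g.(\h.((f h) (g h))))))
Step 2: (s (\f.(\g.(\h.((f h) (g h))))))
Step 3: (normal form reached)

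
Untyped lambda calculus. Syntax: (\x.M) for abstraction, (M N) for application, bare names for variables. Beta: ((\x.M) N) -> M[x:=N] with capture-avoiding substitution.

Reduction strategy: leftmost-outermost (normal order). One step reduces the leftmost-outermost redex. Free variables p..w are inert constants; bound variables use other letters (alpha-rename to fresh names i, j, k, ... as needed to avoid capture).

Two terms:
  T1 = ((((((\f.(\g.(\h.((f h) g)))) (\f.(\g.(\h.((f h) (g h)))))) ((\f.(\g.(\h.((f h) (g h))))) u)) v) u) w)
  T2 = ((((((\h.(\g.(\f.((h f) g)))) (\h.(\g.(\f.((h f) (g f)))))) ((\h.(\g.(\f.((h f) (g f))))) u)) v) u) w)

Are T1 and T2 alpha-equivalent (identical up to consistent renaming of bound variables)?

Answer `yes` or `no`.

Answer: yes

Derivation:
Term 1: ((((((\f.(\g.(\h.((f h) g)))) (\f.(\g.(\h.((f h) (g h)))))) ((\f.(\g.(\h.((f h) (g h))))) u)) v) u) w)
Term 2: ((((((\h.(\g.(\f.((h f) g)))) (\h.(\g.(\f.((h f) (g f)))))) ((\h.(\g.(\f.((h f) (g f))))) u)) v) u) w)
Alpha-equivalence: compare structure up to binder renaming.
Result: True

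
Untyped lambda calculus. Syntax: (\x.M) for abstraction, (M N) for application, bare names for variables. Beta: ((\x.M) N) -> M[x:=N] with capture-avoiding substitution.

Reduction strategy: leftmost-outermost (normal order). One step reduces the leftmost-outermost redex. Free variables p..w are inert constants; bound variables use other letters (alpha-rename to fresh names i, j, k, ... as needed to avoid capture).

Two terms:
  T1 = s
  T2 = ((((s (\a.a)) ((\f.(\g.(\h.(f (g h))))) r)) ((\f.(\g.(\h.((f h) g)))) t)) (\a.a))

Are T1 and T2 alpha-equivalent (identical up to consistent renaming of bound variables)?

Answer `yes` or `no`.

Term 1: s
Term 2: ((((s (\a.a)) ((\f.(\g.(\h.(f (g h))))) r)) ((\f.(\g.(\h.((f h) g)))) t)) (\a.a))
Alpha-equivalence: compare structure up to binder renaming.
Result: False

Answer: no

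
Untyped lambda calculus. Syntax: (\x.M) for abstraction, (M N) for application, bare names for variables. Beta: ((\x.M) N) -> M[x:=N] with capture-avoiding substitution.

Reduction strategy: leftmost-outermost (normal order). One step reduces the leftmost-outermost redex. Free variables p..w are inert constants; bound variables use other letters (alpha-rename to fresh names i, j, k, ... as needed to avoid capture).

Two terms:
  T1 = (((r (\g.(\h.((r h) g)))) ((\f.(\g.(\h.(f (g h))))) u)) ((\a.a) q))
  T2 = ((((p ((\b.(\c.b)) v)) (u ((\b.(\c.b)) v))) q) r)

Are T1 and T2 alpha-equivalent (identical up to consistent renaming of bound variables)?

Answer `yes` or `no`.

Term 1: (((r (\g.(\h.((r h) g)))) ((\f.(\g.(\h.(f (g h))))) u)) ((\a.a) q))
Term 2: ((((p ((\b.(\c.b)) v)) (u ((\b.(\c.b)) v))) q) r)
Alpha-equivalence: compare structure up to binder renaming.
Result: False

Answer: no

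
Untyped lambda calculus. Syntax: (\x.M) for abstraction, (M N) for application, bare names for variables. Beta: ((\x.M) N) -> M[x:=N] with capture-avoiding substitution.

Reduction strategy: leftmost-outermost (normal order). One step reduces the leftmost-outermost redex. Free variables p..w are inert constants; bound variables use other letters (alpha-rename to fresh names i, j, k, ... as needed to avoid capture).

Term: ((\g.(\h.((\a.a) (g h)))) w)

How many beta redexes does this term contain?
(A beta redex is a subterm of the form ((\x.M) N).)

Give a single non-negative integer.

Term: ((\g.(\h.((\a.a) (g h)))) w)
  Redex: ((\g.(\h.((\a.a) (g h)))) w)
  Redex: ((\a.a) (g h))
Total redexes: 2

Answer: 2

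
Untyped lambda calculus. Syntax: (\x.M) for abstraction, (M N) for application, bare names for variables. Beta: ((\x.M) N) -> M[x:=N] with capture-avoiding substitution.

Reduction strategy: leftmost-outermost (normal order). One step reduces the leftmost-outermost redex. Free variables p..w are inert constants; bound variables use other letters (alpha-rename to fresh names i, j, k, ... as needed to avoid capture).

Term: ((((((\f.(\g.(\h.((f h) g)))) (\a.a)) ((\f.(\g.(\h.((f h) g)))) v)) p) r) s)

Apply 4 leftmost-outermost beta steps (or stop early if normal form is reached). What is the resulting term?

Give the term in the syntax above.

Answer: (((p ((\f.(\g.(\h.((f h) g)))) v)) r) s)

Derivation:
Step 0: ((((((\f.(\g.(\h.((f h) g)))) (\a.a)) ((\f.(\g.(\h.((f h) g)))) v)) p) r) s)
Step 1: (((((\g.(\h.(((\a.a) h) g))) ((\f.(\g.(\h.((f h) g)))) v)) p) r) s)
Step 2: ((((\h.(((\a.a) h) ((\f.(\g.(\h.((f h) g)))) v))) p) r) s)
Step 3: (((((\a.a) p) ((\f.(\g.(\h.((f h) g)))) v)) r) s)
Step 4: (((p ((\f.(\g.(\h.((f h) g)))) v)) r) s)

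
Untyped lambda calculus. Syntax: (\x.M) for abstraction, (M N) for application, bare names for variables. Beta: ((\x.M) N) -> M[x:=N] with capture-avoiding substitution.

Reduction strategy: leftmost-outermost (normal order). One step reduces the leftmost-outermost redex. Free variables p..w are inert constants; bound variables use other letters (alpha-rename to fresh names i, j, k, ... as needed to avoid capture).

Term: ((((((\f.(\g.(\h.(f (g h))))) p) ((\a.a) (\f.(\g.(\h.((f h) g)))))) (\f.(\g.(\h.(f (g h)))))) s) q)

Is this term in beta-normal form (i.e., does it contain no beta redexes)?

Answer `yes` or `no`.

Answer: no

Derivation:
Term: ((((((\f.(\g.(\h.(f (g h))))) p) ((\a.a) (\f.(\g.(\h.((f h) g)))))) (\f.(\g.(\h.(f (g h)))))) s) q)
Found 2 beta redex(es).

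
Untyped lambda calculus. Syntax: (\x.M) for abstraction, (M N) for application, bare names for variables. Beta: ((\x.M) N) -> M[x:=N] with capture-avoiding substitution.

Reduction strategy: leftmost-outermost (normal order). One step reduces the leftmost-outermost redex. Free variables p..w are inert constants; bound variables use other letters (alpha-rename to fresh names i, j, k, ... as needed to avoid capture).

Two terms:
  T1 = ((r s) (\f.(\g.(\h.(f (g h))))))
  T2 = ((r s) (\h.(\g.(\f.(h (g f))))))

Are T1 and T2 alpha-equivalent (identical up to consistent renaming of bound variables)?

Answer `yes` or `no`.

Term 1: ((r s) (\f.(\g.(\h.(f (g h))))))
Term 2: ((r s) (\h.(\g.(\f.(h (g f))))))
Alpha-equivalence: compare structure up to binder renaming.
Result: True

Answer: yes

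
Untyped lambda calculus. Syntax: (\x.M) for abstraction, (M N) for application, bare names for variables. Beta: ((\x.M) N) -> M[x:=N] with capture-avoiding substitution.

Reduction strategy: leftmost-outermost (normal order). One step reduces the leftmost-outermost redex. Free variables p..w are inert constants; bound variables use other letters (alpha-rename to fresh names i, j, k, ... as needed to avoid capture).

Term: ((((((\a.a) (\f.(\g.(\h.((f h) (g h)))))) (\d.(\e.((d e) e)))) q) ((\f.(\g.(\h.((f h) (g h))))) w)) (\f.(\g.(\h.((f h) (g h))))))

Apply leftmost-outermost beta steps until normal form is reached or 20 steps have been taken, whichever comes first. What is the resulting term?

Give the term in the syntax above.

Step 0: ((((((\a.a) (\f.(\g.(\h.((f h) (g h)))))) (\d.(\e.((d e) e)))) q) ((\f.(\g.(\h.((f h) (g h))))) w)) (\f.(\g.(\h.((f h) (g h))))))
Step 1: (((((\f.(\g.(\h.((f h) (g h))))) (\d.(\e.((d e) e)))) q) ((\f.(\g.(\h.((f h) (g h))))) w)) (\f.(\g.(\h.((f h) (g h))))))
Step 2: ((((\g.(\h.(((\d.(\e.((d e) e))) h) (g h)))) q) ((\f.(\g.(\h.((f h) (g h))))) w)) (\f.(\g.(\h.((f h) (g h))))))
Step 3: (((\h.(((\d.(\e.((d e) e))) h) (q h))) ((\f.(\g.(\h.((f h) (g h))))) w)) (\f.(\g.(\h.((f h) (g h))))))
Step 4: ((((\d.(\e.((d e) e))) ((\f.(\g.(\h.((f h) (g h))))) w)) (q ((\f.(\g.(\h.((f h) (g h))))) w))) (\f.(\g.(\h.((f h) (g h))))))
Step 5: (((\e.((((\f.(\g.(\h.((f h) (g h))))) w) e) e)) (q ((\f.(\g.(\h.((f h) (g h))))) w))) (\f.(\g.(\h.((f h) (g h))))))
Step 6: (((((\f.(\g.(\h.((f h) (g h))))) w) (q ((\f.(\g.(\h.((f h) (g h))))) w))) (q ((\f.(\g.(\h.((f h) (g h))))) w))) (\f.(\g.(\h.((f h) (g h))))))
Step 7: ((((\g.(\h.((w h) (g h)))) (q ((\f.(\g.(\h.((f h) (g h))))) w))) (q ((\f.(\g.(\h.((f h) (g h))))) w))) (\f.(\g.(\h.((f h) (g h))))))
Step 8: (((\h.((w h) ((q ((\f.(\g.(\h.((f h) (g h))))) w)) h))) (q ((\f.(\g.(\h.((f h) (g h))))) w))) (\f.(\g.(\h.((f h) (g h))))))
Step 9: (((w (q ((\f.(\g.(\h.((f h) (g h))))) w))) ((q ((\f.(\g.(\h.((f h) (g h))))) w)) (q ((\f.(\g.(\h.((f h) (g h))))) w)))) (\f.(\g.(\h.((f h) (g h))))))
Step 10: (((w (q (\g.(\h.((w h) (g h)))))) ((q ((\f.(\g.(\h.((f h) (g h))))) w)) (q ((\f.(\g.(\h.((f h) (g h))))) w)))) (\f.(\g.(\h.((f h) (g h))))))
Step 11: (((w (q (\g.(\h.((w h) (g h)))))) ((q (\g.(\h.((w h) (g h))))) (q ((\f.(\g.(\h.((f h) (g h))))) w)))) (\f.(\g.(\h.((f h) (g h))))))
Step 12: (((w (q (\g.(\h.((w h) (g h)))))) ((q (\g.(\h.((w h) (g h))))) (q (\g.(\h.((w h) (g h))))))) (\f.(\g.(\h.((f h) (g h))))))

Answer: (((w (q (\g.(\h.((w h) (g h)))))) ((q (\g.(\h.((w h) (g h))))) (q (\g.(\h.((w h) (g h))))))) (\f.(\g.(\h.((f h) (g h))))))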